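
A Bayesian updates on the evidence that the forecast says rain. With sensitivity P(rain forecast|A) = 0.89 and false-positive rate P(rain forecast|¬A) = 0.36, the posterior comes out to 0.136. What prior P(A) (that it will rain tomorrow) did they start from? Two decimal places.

Bayes' rule in odds form gives O(A|E) = O(A)·[P(E|A)/P(E|¬A)], hence O(A) = O(A|E)/LR.
Posterior odds = 0.136/(1−0.136) = 0.1574. LR = 0.89/0.36 = 2.4722.
Prior odds = 0.1574/2.4722 = 0.0637, so P(A) = 0.0637/(1+0.0637) ≈ 0.06.

P(A) = 0.06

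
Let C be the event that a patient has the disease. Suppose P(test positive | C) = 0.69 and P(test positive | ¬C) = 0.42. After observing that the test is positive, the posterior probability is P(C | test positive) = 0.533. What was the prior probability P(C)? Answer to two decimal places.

In odds form, posterior odds = prior odds × likelihood ratio, so prior odds = posterior odds ÷ LR.
Posterior odds = 0.533/(1−0.533) = 1.1413. LR = 0.69/0.42 = 1.6429.
Prior odds = 1.1413/1.6429 = 0.6947, so P(C) = 0.6947/(1+0.6947) ≈ 0.41.

P(C) = 0.41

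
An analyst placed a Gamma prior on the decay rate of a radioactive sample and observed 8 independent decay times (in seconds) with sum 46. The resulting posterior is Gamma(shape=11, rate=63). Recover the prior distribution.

Gamma–exponential conjugacy: posterior shape = α + n, posterior rate = β + Σtᵢ.
So α = 11 − 8 = 3 and β = 63 − 46 = 17.

Gamma(shape=3, rate=17)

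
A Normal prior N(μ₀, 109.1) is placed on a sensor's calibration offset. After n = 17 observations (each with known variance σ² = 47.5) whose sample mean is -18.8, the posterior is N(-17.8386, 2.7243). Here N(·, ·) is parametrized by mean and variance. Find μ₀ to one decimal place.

The posterior mean is a precision-weighted average: μ_n = (τ₀μ₀ + τ_data·x̄)/(τ₀+τ_data), with τ₀=1/σ₀² and τ_data=n/σ².
Here τ₀ = 1/109.1 = 0.009166 and τ_data = 17/47.5 = 0.357895, so τ_n = 0.367061.
Rearranging for μ₀: μ₀ = (μ_n·τ_n − τ_data·x̄)/τ₀ = (-17.8386·0.367061 − 0.357895·-18.8) / 0.009166 = 0.180572/0.009166 ≈ 19.7.

μ₀ = 19.7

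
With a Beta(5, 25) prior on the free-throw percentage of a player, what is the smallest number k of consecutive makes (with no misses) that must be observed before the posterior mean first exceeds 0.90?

k = 221

After k makes and 0 misses the posterior is Beta(5+k, 25), with mean (5+k)/(5+25+k).
Set (5+k)/(30+k) > 0.90 and solve: k > (0.90·30 − 5)/(1 − 0.90) = 220.000.
The smallest integer exceeding 220.000 is 221, and checking k=221: (226)/(251) = 0.9004 > 0.90.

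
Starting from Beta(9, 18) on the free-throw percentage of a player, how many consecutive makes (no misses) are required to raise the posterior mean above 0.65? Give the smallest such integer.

After k makes and 0 misses the posterior is Beta(9+k, 18), with mean (9+k)/(9+18+k).
Set (9+k)/(27+k) > 0.65 and solve: k > (0.65·27 − 9)/(1 − 0.65) = 24.429.
The smallest integer exceeding 24.429 is 25.

k = 25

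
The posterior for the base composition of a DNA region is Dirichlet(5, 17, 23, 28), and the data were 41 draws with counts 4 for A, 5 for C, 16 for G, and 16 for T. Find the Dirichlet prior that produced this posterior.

For a Dirichlet(α) prior with multinomial counts c, the posterior is Dirichlet(α + c) componentwise.
Subtract each count from the matching posterior parameter: 5−4=1, 17−5=12, 23−16=7, 28−16=12.

Dirichlet(1, 12, 7, 12)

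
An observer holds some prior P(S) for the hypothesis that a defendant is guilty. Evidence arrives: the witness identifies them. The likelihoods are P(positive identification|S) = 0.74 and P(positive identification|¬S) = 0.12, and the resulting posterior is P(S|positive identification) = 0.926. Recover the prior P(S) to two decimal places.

P(S) = 0.67

Bayes' rule in odds form gives O(S|E) = O(S)·[P(E|S)/P(E|¬S)], hence O(S) = O(S|E)/LR.
Posterior odds = 0.926/(1−0.926) = 12.5135. LR = 0.74/0.12 = 6.1667.
Prior odds = 12.5135/6.1667 = 2.0292, so P(S) = 2.0292/(1+2.0292) ≈ 0.67.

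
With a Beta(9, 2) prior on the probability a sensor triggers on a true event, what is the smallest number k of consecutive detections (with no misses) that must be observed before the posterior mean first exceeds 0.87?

k = 5

After k detections and 0 misses the posterior is Beta(9+k, 2), with mean (9+k)/(9+2+k).
Set (9+k)/(11+k) > 0.87 and solve: k > (0.87·11 − 9)/(1 − 0.87) = 4.385.
The smallest integer exceeding 4.385 is 5, and checking k=5: (14)/(16) = 0.8750 > 0.87.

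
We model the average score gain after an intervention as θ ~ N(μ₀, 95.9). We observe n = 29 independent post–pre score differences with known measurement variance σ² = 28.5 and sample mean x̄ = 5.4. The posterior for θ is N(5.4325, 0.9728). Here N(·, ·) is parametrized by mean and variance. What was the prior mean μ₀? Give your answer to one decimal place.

With known observation variance, the Normal–Normal posterior has precision τ_n = τ₀ + n/σ² and mean μ_n = (τ₀μ₀ + (n/σ²)x̄)/τ_n.
Here τ₀ = 1/95.9 = 0.010428 and τ_data = 29/28.5 = 1.017544, so τ_n = 1.027972.
Rearranging for μ₀: μ₀ = (μ_n·τ_n − τ_data·x̄)/τ₀ = (5.4325·1.027972 − 1.017544·5.4) / 0.010428 = 0.089720/0.010428 ≈ 8.6.

μ₀ = 8.6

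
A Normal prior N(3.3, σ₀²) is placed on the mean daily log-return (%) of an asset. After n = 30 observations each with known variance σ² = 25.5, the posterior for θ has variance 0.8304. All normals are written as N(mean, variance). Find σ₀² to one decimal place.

Posterior precision equals prior precision plus data precision: 1/σ_n² = 1/σ₀² + n/σ².
So 1/σ₀² = 1/0.8304 − 30/25.5 = 1.204239 − 1.176471 = 0.027768.
Hence σ₀² = 1/0.027768 ≈ 36.0.

σ₀² = 36.0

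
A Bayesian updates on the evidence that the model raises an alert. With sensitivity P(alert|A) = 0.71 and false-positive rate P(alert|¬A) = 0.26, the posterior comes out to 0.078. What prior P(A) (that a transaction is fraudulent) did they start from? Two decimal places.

P(A) = 0.03

Bayes' rule in odds form gives O(A|E) = O(A)·[P(E|A)/P(E|¬A)], hence O(A) = O(A|E)/LR.
Posterior odds = 0.078/(1−0.078) = 0.0846. LR = 0.71/0.26 = 2.7308.
Prior odds = 0.0846/2.7308 = 0.0310, so P(A) = 0.0310/(1+0.0310) ≈ 0.03.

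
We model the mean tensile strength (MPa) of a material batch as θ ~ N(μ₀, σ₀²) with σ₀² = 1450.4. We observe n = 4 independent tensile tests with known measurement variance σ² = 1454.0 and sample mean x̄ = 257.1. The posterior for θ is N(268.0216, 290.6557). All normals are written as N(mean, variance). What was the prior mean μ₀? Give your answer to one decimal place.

The posterior mean is a precision-weighted average: μ_n = (τ₀μ₀ + τ_data·x̄)/(τ₀+τ_data), with τ₀=1/σ₀² and τ_data=n/σ².
Here τ₀ = 1/1450.4 = 0.000689 and τ_data = 4/1454.0 = 0.002751, so τ_n = 0.003440.
Rearranging for μ₀: μ₀ = (μ_n·τ_n − τ_data·x̄)/τ₀ = (268.0216·0.003440 − 0.002751·257.1) / 0.000689 = 0.214712/0.000689 ≈ 311.6.

μ₀ = 311.6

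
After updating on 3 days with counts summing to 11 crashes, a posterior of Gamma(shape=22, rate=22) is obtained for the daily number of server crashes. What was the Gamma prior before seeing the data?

Gamma(shape=11, rate=19)

A Gamma(α, β) prior (rate parametrization) on a Poisson rate with n observations summing to S gives posterior Gamma(α+S, β+n).
So α = 22 − 11 = 11 and β = 22 − 3 = 19.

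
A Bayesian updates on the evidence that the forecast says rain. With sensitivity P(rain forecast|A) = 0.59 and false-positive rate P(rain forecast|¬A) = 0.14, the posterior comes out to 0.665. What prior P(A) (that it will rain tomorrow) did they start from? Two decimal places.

In odds form, posterior odds = prior odds × likelihood ratio, so prior odds = posterior odds ÷ LR.
Posterior odds = 0.665/(1−0.665) = 1.9851. LR = 0.59/0.14 = 4.2143.
Prior odds = 1.9851/4.2143 = 0.4710, so P(A) = 0.4710/(1+0.4710) ≈ 0.32.

P(A) = 0.32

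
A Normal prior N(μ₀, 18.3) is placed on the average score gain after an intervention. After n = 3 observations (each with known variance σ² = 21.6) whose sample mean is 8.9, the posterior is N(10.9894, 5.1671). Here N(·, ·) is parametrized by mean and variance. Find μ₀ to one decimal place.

With known observation variance, the Normal–Normal posterior has precision τ_n = τ₀ + n/σ² and mean μ_n = (τ₀μ₀ + (n/σ²)x̄)/τ_n.
Here τ₀ = 1/18.3 = 0.054645 and τ_data = 3/21.6 = 0.138889, so τ_n = 0.193534.
Rearranging for μ₀: μ₀ = (μ_n·τ_n − τ_data·x̄)/τ₀ = (10.9894·0.193534 − 0.138889·8.9) / 0.054645 = 0.890710/0.054645 ≈ 16.3.

μ₀ = 16.3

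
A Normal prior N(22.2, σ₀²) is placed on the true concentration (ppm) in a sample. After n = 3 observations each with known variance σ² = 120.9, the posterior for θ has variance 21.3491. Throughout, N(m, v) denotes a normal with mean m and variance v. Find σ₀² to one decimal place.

Posterior precision equals prior precision plus data precision: 1/σ_n² = 1/σ₀² + n/σ².
So 1/σ₀² = 1/21.3491 − 3/120.9 = 0.046840 − 0.024814 = 0.022026.
Hence σ₀² = 1/0.022026 ≈ 45.4.

σ₀² = 45.4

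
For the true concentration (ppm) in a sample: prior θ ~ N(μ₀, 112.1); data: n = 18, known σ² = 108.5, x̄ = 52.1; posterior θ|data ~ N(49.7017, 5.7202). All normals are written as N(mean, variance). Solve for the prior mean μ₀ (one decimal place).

μ₀ = 5.1

The posterior mean is a precision-weighted average: μ_n = (τ₀μ₀ + τ_data·x̄)/(τ₀+τ_data), with τ₀=1/σ₀² and τ_data=n/σ².
Here τ₀ = 1/112.1 = 0.008921 and τ_data = 18/108.5 = 0.165899, so τ_n = 0.174820.
Rearranging for μ₀: μ₀ = (μ_n·τ_n − τ_data·x̄)/τ₀ = (49.7017·0.174820 − 0.165899·52.1) / 0.008921 = 0.045513/0.008921 ≈ 5.1.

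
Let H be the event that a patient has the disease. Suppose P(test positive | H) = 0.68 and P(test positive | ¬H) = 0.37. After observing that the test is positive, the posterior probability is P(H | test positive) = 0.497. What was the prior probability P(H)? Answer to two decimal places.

In odds form, posterior odds = prior odds × likelihood ratio, so prior odds = posterior odds ÷ LR.
Posterior odds = 0.497/(1−0.497) = 0.9881. LR = 0.68/0.37 = 1.8378.
Prior odds = 0.9881/1.8378 = 0.5377, so P(H) = 0.5377/(1+0.5377) ≈ 0.35.

P(H) = 0.35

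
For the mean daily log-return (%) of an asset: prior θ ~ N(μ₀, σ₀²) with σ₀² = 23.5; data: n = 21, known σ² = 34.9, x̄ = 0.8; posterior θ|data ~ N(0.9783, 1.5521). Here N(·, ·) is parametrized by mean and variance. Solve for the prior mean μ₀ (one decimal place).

μ₀ = 3.5

The posterior mean is a precision-weighted average: μ_n = (τ₀μ₀ + τ_data·x̄)/(τ₀+τ_data), with τ₀=1/σ₀² and τ_data=n/σ².
Here τ₀ = 1/23.5 = 0.042553 and τ_data = 21/34.9 = 0.601719, so τ_n = 0.644272.
Rearranging for μ₀: μ₀ = (μ_n·τ_n − τ_data·x̄)/τ₀ = (0.9783·0.644272 − 0.601719·0.8) / 0.042553 = 0.148916/0.042553 ≈ 3.5.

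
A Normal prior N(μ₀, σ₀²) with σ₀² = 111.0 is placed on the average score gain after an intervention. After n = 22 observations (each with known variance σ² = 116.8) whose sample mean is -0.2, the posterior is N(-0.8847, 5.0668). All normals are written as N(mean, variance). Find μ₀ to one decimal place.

μ₀ = -15.2

The posterior mean is a precision-weighted average: μ_n = (τ₀μ₀ + τ_data·x̄)/(τ₀+τ_data), with τ₀=1/σ₀² and τ_data=n/σ².
Here τ₀ = 1/111.0 = 0.009009 and τ_data = 22/116.8 = 0.188356, so τ_n = 0.197365.
Rearranging for μ₀: μ₀ = (μ_n·τ_n − τ_data·x̄)/τ₀ = (-0.8847·0.197365 − 0.188356·-0.2) / 0.009009 = -0.136938/0.009009 ≈ -15.2.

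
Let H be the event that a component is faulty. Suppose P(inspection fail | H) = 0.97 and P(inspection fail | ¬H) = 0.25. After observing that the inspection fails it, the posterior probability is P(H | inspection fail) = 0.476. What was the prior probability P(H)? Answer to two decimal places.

Bayes' rule in odds form gives O(H|E) = O(H)·[P(E|H)/P(E|¬H)], hence O(H) = O(H|E)/LR.
Posterior odds = 0.476/(1−0.476) = 0.9084. LR = 0.97/0.25 = 3.8800.
Prior odds = 0.9084/3.8800 = 0.2341, so P(H) = 0.2341/(1+0.2341) ≈ 0.19.

P(H) = 0.19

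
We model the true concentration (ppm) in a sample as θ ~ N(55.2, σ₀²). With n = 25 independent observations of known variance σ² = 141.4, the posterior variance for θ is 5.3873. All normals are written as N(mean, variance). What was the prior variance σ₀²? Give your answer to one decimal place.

Posterior precision equals prior precision plus data precision: 1/σ_n² = 1/σ₀² + n/σ².
So 1/σ₀² = 1/5.3873 − 25/141.4 = 0.185622 − 0.176803 = 0.008819.
Hence σ₀² = 1/0.008819 ≈ 113.4.

σ₀² = 113.4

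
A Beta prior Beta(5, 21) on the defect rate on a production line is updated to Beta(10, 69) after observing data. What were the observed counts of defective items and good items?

5 defective items and 48 good items

Under Beta–binomial conjugacy the posterior parameters are (a+s, b+f).
So s = 10 − 5 = 5 and f = 69 − 21 = 48.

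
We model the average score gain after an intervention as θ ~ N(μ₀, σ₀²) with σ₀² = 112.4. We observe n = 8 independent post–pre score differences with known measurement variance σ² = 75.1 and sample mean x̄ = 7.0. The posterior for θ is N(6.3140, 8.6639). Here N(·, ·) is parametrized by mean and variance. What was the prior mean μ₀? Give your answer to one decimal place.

μ₀ = -1.9

With known observation variance, the Normal–Normal posterior has precision τ_n = τ₀ + n/σ² and mean μ_n = (τ₀μ₀ + (n/σ²)x̄)/τ_n.
Here τ₀ = 1/112.4 = 0.008897 and τ_data = 8/75.1 = 0.106525, so τ_n = 0.115422.
Rearranging for μ₀: μ₀ = (μ_n·τ_n − τ_data·x̄)/τ₀ = (6.3140·0.115422 − 0.106525·7.0) / 0.008897 = -0.016900/0.008897 ≈ -1.9.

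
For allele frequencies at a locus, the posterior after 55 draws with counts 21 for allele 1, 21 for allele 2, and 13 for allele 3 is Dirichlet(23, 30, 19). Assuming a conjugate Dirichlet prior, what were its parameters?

Dirichlet(2, 9, 6)

For a Dirichlet(α) prior with multinomial counts c, the posterior is Dirichlet(α + c) componentwise.
Subtract each count from the matching posterior parameter: 23−21=2, 30−21=9, 19−13=6.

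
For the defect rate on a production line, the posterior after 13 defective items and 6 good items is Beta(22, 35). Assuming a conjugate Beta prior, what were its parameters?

A Beta(a, b) prior with s successes and f failures in binomial data gives a Beta(a+s, b+f) posterior.
So a = 22 − 13 = 9 and b = 35 − 6 = 29.

Beta(9, 29)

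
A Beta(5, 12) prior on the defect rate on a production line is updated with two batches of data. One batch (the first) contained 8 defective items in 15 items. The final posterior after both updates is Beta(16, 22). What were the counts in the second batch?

Because Beta–binomial updating is additive in the counts, the combined data contributed (α_post−α_prior, β_post−β_prior) successes and failures.
Total across both batches: 16−5=11 defective items, 22−12=10 good items.
Subtract the first batch: 11−8=3 defective items and 10−7=3 good items.

3 defective items and 3 good items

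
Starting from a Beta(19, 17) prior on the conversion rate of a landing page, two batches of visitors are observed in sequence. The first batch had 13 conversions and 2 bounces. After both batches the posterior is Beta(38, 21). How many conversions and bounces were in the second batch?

Sequential conjugate updates are equivalent to a single update on the pooled data, so total successes = posterior α − prior α and total failures = posterior β − prior β.
Total across both batches: 38−19=19 conversions, 21−17=4 bounces.
Subtract the first batch: 19−13=6 conversions and 4−2=2 bounces.

6 conversions and 2 bounces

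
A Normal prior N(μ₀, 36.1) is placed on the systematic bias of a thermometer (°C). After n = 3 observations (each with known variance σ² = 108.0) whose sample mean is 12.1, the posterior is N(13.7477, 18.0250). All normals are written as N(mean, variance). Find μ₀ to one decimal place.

μ₀ = 15.4

The posterior mean is a precision-weighted average: μ_n = (τ₀μ₀ + τ_data·x̄)/(τ₀+τ_data), with τ₀=1/σ₀² and τ_data=n/σ².
Here τ₀ = 1/36.1 = 0.027701 and τ_data = 3/108.0 = 0.027778, so τ_n = 0.055479.
Rearranging for μ₀: μ₀ = (μ_n·τ_n − τ_data·x̄)/τ₀ = (13.7477·0.055479 − 0.027778·12.1) / 0.027701 = 0.426595/0.027701 ≈ 15.4.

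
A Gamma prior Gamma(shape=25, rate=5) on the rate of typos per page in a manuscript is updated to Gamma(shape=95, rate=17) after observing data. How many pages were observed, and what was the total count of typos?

A Gamma(α, β) prior (rate parametrization) on a Poisson rate with n observations summing to S gives posterior Gamma(α+S, β+n).
Matching: Σxᵢ = 95 − 25 = 70 and n = 17 − 5 = 12.

n = 12 pages with total 70 typos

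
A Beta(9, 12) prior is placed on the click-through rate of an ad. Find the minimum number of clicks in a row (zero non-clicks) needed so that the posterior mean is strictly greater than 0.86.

k = 65

After k clicks and 0 non-clicks the posterior is Beta(9+k, 12), with mean (9+k)/(9+12+k).
Set (9+k)/(21+k) > 0.86 and solve: k > (0.86·21 − 9)/(1 − 0.86) = 64.714.
The smallest integer exceeding 64.714 is 65.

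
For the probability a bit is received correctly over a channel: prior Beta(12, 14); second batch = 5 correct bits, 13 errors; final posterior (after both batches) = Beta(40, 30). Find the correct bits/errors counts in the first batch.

Sequential conjugate updates are equivalent to a single update on the pooled data, so total successes = posterior α − prior α and total failures = posterior β − prior β.
Total across both batches: 40−12=28 correct bits, 30−14=16 errors.
Subtract the second batch: 28−5=23 correct bits and 16−13=3 errors.

23 correct bits and 3 errors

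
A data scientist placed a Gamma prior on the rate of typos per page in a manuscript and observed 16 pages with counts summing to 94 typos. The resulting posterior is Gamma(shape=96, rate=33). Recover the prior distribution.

Gamma(shape=2, rate=17)

A Gamma(α, β) prior (rate parametrization) on a Poisson rate with n observations summing to S gives posterior Gamma(α+S, β+n).
So α = 96 − 94 = 2 and β = 33 − 16 = 17.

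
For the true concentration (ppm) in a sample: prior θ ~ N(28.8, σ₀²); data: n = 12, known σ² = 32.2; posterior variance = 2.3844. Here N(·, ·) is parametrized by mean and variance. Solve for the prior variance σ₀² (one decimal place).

For the Normal–Normal model with known σ², precisions add: τ_n = τ₀ + n/σ².
So 1/σ₀² = 1/2.3844 − 12/32.2 = 0.419393 − 0.372671 = 0.046722.
Hence σ₀² = 1/0.046722 ≈ 21.4.

σ₀² = 21.4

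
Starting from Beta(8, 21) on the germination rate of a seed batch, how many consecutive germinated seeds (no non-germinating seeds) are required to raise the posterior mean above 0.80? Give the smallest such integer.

k = 77

After k germinated seeds and 0 non-germinating seeds the posterior is Beta(8+k, 21), with mean (8+k)/(8+21+k).
Set (8+k)/(29+k) > 0.80 and solve: k > (0.80·29 − 8)/(1 − 0.80) = 76.000.
The smallest integer exceeding 76.000 is 77, and checking k=77: (85)/(106) = 0.8019 > 0.80.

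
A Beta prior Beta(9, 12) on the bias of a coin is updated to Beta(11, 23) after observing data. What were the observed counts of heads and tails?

A Beta(α, β) prior with s successes and f failures in binomial data gives a Beta(α+s, β+f) posterior.
So s = 11 − 9 = 2 and f = 23 − 12 = 11.

2 heads and 11 tails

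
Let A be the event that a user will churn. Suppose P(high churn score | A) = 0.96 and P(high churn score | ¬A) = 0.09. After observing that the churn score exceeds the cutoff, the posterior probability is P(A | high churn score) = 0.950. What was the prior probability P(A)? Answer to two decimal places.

Bayes' rule in odds form gives O(A|E) = O(A)·[P(E|A)/P(E|¬A)], hence O(A) = O(A|E)/LR.
Posterior odds = 0.950/(1−0.950) = 19.0000. LR = 0.96/0.09 = 10.6667.
Prior odds = 19.0000/10.6667 = 1.7812, so P(A) = 1.7812/(1+1.7812) ≈ 0.64.

P(A) = 0.64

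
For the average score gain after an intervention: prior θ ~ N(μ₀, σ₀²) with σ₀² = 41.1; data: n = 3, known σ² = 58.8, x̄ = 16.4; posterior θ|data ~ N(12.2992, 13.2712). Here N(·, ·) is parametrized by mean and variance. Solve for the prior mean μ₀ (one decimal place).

μ₀ = 3.7

The posterior mean is a precision-weighted average: μ_n = (τ₀μ₀ + τ_data·x̄)/(τ₀+τ_data), with τ₀=1/σ₀² and τ_data=n/σ².
Here τ₀ = 1/41.1 = 0.024331 and τ_data = 3/58.8 = 0.051020, so τ_n = 0.075351.
Rearranging for μ₀: μ₀ = (μ_n·τ_n − τ_data·x̄)/τ₀ = (12.2992·0.075351 − 0.051020·16.4) / 0.024331 = 0.090029/0.024331 ≈ 3.7.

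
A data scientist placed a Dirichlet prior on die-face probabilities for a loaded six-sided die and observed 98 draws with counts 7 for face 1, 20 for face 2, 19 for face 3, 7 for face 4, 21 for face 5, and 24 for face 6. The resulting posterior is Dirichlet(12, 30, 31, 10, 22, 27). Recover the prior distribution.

For a Dirichlet(α) prior with multinomial counts c, the posterior is Dirichlet(α + c) componentwise.
Subtract each count from the matching posterior parameter: 12−7=5, 30−20=10, 31−19=12, 10−7=3, 22−21=1, 27−24=3.

Dirichlet(5, 10, 12, 3, 1, 3)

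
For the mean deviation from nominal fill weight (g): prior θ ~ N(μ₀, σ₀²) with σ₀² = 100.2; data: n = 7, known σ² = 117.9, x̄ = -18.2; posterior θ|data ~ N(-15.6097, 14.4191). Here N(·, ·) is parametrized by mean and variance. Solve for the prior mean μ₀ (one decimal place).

With known observation variance, the Normal–Normal posterior has precision τ_n = τ₀ + n/σ² and mean μ_n = (τ₀μ₀ + (n/σ²)x̄)/τ_n.
Here τ₀ = 1/100.2 = 0.009980 and τ_data = 7/117.9 = 0.059372, so τ_n = 0.069352.
Rearranging for μ₀: μ₀ = (μ_n·τ_n − τ_data·x̄)/τ₀ = (-15.6097·0.069352 − 0.059372·-18.2) / 0.009980 = -0.001994/0.009980 ≈ -0.2.

μ₀ = -0.2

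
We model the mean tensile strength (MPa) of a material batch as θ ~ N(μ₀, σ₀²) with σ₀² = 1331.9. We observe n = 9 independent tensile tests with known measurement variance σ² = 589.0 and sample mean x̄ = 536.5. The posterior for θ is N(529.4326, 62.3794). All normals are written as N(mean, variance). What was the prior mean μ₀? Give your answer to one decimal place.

The posterior mean is a precision-weighted average: μ_n = (τ₀μ₀ + τ_data·x̄)/(τ₀+τ_data), with τ₀=1/σ₀² and τ_data=n/σ².
Here τ₀ = 1/1331.9 = 0.000751 and τ_data = 9/589.0 = 0.015280, so τ_n = 0.016031.
Rearranging for μ₀: μ₀ = (μ_n·τ_n − τ_data·x̄)/τ₀ = (529.4326·0.016031 − 0.015280·536.5) / 0.000751 = 0.289614/0.000751 ≈ 385.6.

μ₀ = 385.6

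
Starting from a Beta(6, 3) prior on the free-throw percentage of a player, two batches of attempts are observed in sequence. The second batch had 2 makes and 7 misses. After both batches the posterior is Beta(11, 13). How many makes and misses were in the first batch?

3 makes and 3 misses

Because Beta–binomial updating is additive in the counts, the combined data contributed (α_post−α_prior, β_post−β_prior) successes and failures.
Total across both batches: 11−6=5 makes, 13−3=10 misses.
Subtract the second batch: 5−2=3 makes and 10−7=3 misses.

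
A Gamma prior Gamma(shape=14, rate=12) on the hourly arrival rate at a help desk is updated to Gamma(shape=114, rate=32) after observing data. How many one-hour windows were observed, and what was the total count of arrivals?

A Gamma(α, β) prior (rate parametrization) on a Poisson rate with n observations summing to S gives posterior Gamma(α+S, β+n).
Matching: Σxᵢ = 114 − 14 = 100 and n = 32 − 12 = 20.

n = 20 one-hour windows with total 100 arrivals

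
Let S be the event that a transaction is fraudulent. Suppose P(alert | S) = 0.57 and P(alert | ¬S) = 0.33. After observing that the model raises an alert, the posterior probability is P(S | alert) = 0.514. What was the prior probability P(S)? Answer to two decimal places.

In odds form, posterior odds = prior odds × likelihood ratio, so prior odds = posterior odds ÷ LR.
Posterior odds = 0.514/(1−0.514) = 1.0576. LR = 0.57/0.33 = 1.7273.
Prior odds = 1.0576/1.7273 = 0.6123, so P(S) = 0.6123/(1+0.6123) ≈ 0.38.

P(S) = 0.38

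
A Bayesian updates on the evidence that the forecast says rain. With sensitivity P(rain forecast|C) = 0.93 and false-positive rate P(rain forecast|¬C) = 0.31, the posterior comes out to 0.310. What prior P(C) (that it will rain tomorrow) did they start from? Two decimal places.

P(C) = 0.13

Bayes' rule in odds form gives O(C|E) = O(C)·[P(E|C)/P(E|¬C)], hence O(C) = O(C|E)/LR.
Posterior odds = 0.310/(1−0.310) = 0.4493. LR = 0.93/0.31 = 3.0000.
Prior odds = 0.4493/3.0000 = 0.1498, so P(C) = 0.1498/(1+0.1498) ≈ 0.13.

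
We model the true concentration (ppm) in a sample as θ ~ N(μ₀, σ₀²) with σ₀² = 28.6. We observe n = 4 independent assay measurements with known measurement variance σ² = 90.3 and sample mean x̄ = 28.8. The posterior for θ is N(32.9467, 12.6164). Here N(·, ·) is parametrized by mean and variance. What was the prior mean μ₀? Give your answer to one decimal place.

μ₀ = 38.2

The posterior mean is a precision-weighted average: μ_n = (τ₀μ₀ + τ_data·x̄)/(τ₀+τ_data), with τ₀=1/σ₀² and τ_data=n/σ².
Here τ₀ = 1/28.6 = 0.034965 and τ_data = 4/90.3 = 0.044297, so τ_n = 0.079262.
Rearranging for μ₀: μ₀ = (μ_n·τ_n − τ_data·x̄)/τ₀ = (32.9467·0.079262 − 0.044297·28.8) / 0.034965 = 1.335668/0.034965 ≈ 38.2.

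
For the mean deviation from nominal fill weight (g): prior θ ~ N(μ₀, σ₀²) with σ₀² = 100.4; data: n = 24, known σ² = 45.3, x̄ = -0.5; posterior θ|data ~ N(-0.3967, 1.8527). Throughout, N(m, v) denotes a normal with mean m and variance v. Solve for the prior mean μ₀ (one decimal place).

μ₀ = 5.1

The posterior mean is a precision-weighted average: μ_n = (τ₀μ₀ + τ_data·x̄)/(τ₀+τ_data), with τ₀=1/σ₀² and τ_data=n/σ².
Here τ₀ = 1/100.4 = 0.009960 and τ_data = 24/45.3 = 0.529801, so τ_n = 0.539761.
Rearranging for μ₀: μ₀ = (μ_n·τ_n − τ_data·x̄)/τ₀ = (-0.3967·0.539761 − 0.529801·-0.5) / 0.009960 = 0.050777/0.009960 ≈ 5.1.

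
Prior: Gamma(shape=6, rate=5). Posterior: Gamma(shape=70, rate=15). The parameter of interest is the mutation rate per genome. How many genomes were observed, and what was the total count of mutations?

n = 10 genomes with total 64 mutations

A Gamma(α, β) prior (rate parametrization) on a Poisson rate with n observations summing to S gives posterior Gamma(α+S, β+n).
Matching: Σxᵢ = 70 − 6 = 64 and n = 15 − 5 = 10.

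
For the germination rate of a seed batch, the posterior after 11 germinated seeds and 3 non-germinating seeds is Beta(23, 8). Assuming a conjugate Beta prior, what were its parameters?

Beta(12, 5)

A Beta(α, β) prior with s successes and f failures in binomial data gives a Beta(α+s, β+f) posterior.
So α = 23 − 11 = 12 and β = 8 − 3 = 5.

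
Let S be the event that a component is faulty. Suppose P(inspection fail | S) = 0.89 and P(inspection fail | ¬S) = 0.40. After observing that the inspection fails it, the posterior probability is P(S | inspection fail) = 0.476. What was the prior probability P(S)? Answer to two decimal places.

Bayes' rule in odds form gives O(S|E) = O(S)·[P(E|S)/P(E|¬S)], hence O(S) = O(S|E)/LR.
Posterior odds = 0.476/(1−0.476) = 0.9084. LR = 0.89/0.40 = 2.2250.
Prior odds = 0.9084/2.2250 = 0.4083, so P(S) = 0.4083/(1+0.4083) ≈ 0.29.

P(S) = 0.29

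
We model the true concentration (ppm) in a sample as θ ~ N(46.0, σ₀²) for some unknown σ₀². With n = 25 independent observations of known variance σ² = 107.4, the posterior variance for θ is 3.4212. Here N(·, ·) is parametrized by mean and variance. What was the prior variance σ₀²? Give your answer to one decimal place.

σ₀² = 16.8

For the Normal–Normal model with known σ², precisions add: τ_n = τ₀ + n/σ².
So 1/σ₀² = 1/3.4212 − 25/107.4 = 0.292295 − 0.232775 = 0.059520.
Hence σ₀² = 1/0.059520 ≈ 16.8.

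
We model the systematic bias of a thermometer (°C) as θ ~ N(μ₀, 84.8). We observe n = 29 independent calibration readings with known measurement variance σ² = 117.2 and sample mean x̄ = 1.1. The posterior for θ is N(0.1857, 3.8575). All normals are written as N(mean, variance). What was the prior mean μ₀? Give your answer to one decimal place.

μ₀ = -19.0

The posterior mean is a precision-weighted average: μ_n = (τ₀μ₀ + τ_data·x̄)/(τ₀+τ_data), with τ₀=1/σ₀² and τ_data=n/σ².
Here τ₀ = 1/84.8 = 0.011792 and τ_data = 29/117.2 = 0.247440, so τ_n = 0.259232.
Rearranging for μ₀: μ₀ = (μ_n·τ_n − τ_data·x̄)/τ₀ = (0.1857·0.259232 − 0.247440·1.1) / 0.011792 = -0.224045/0.011792 ≈ -19.0.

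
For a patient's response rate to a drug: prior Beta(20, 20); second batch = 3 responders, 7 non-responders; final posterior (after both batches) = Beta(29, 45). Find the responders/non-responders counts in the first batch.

Sequential conjugate updates are equivalent to a single update on the pooled data, so total successes = posterior α − prior α and total failures = posterior β − prior β.
Total across both batches: 29−20=9 responders, 45−20=25 non-responders.
Subtract the second batch: 9−3=6 responders and 25−7=18 non-responders.

6 responders and 18 non-responders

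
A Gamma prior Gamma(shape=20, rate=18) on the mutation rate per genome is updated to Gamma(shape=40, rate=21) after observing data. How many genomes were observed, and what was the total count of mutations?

n = 3 genomes with total 20 mutations

A Gamma(α, β) prior (rate parametrization) on a Poisson rate with n observations summing to S gives posterior Gamma(α+S, β+n).
Matching: Σxᵢ = 40 − 20 = 20 and n = 21 − 18 = 3.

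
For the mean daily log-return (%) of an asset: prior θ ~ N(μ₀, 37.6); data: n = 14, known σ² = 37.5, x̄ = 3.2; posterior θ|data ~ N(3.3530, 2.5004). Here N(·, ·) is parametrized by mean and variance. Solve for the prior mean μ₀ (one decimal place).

The posterior mean is a precision-weighted average: μ_n = (τ₀μ₀ + τ_data·x̄)/(τ₀+τ_data), with τ₀=1/σ₀² and τ_data=n/σ².
Here τ₀ = 1/37.6 = 0.026596 and τ_data = 14/37.5 = 0.373333, so τ_n = 0.399929.
Rearranging for μ₀: μ₀ = (μ_n·τ_n − τ_data·x̄)/τ₀ = (3.3530·0.399929 − 0.373333·3.2) / 0.026596 = 0.146296/0.026596 ≈ 5.5.

μ₀ = 5.5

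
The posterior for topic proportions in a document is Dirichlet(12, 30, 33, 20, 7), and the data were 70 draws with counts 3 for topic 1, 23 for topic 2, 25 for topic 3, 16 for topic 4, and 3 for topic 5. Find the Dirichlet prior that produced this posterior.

Dirichlet(9, 7, 8, 4, 4)

For a Dirichlet(α) prior with multinomial counts c, the posterior is Dirichlet(α + c) componentwise.
Subtract each count from the matching posterior parameter: 12−3=9, 30−23=7, 33−25=8, 20−16=4, 7−3=4.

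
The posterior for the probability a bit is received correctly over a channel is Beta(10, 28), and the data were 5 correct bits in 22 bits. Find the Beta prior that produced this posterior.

Beta(5, 11)

A Beta(a, b) prior with s successes and f failures in binomial data gives a Beta(a+s, b+f) posterior.
Subtract the data counts: 10−5=5, 28−17=11.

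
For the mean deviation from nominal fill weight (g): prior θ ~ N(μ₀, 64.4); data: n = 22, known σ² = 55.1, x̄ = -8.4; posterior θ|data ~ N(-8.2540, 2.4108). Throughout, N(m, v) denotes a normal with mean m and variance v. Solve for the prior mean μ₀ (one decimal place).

μ₀ = -4.5

With known observation variance, the Normal–Normal posterior has precision τ_n = τ₀ + n/σ² and mean μ_n = (τ₀μ₀ + (n/σ²)x̄)/τ_n.
Here τ₀ = 1/64.4 = 0.015528 and τ_data = 22/55.1 = 0.399274, so τ_n = 0.414802.
Rearranging for μ₀: μ₀ = (μ_n·τ_n − τ_data·x̄)/τ₀ = (-8.2540·0.414802 − 0.399274·-8.4) / 0.015528 = -0.069874/0.015528 ≈ -4.5.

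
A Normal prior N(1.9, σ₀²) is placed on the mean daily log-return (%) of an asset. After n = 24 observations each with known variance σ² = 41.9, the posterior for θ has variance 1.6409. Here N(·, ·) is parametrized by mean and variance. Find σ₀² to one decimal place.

σ₀² = 27.3

For the Normal–Normal model with known σ², precisions add: τ_n = τ₀ + n/σ².
So 1/σ₀² = 1/1.6409 − 24/41.9 = 0.609422 − 0.572792 = 0.036630.
Hence σ₀² = 1/0.036630 ≈ 27.3.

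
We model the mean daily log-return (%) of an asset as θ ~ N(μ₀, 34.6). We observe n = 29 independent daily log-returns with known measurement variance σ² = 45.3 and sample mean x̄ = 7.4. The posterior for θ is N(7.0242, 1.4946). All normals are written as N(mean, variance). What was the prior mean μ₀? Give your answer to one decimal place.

With known observation variance, the Normal–Normal posterior has precision τ_n = τ₀ + n/σ² and mean μ_n = (τ₀μ₀ + (n/σ²)x̄)/τ_n.
Here τ₀ = 1/34.6 = 0.028902 and τ_data = 29/45.3 = 0.640177, so τ_n = 0.669079.
Rearranging for μ₀: μ₀ = (μ_n·τ_n − τ_data·x̄)/τ₀ = (7.0242·0.669079 − 0.640177·7.4) / 0.028902 = -0.037565/0.028902 ≈ -1.3.

μ₀ = -1.3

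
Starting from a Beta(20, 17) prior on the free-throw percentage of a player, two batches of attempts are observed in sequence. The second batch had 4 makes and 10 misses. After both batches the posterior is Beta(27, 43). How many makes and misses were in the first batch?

3 makes and 16 misses

Because Beta–binomial updating is additive in the counts, the combined data contributed (α_post−α_prior, β_post−β_prior) successes and failures.
Total across both batches: 27−20=7 makes, 43−17=26 misses.
Subtract the second batch: 7−4=3 makes and 26−10=16 misses.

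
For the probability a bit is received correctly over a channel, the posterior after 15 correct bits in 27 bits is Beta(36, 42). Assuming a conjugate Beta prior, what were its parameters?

A Beta(α, β) prior with s successes and f failures in binomial data gives a Beta(α+s, β+f) posterior.
Subtract the data counts: 36−15=21, 42−12=30.

Beta(21, 30)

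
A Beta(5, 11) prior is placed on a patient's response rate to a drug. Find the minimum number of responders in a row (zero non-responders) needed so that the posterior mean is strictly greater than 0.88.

k = 76

After k responders and 0 non-responders the posterior is Beta(5+k, 11), with mean (5+k)/(5+11+k).
Set (5+k)/(16+k) > 0.88 and solve: k > (0.88·16 − 5)/(1 − 0.88) = 75.667.
The smallest integer exceeding 75.667 is 76.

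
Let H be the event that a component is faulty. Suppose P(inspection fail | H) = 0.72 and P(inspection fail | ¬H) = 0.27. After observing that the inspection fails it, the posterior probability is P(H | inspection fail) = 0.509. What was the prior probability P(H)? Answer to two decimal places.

In odds form, posterior odds = prior odds × likelihood ratio, so prior odds = posterior odds ÷ LR.
Posterior odds = 0.509/(1−0.509) = 1.0367. LR = 0.72/0.27 = 2.6667.
Prior odds = 1.0367/2.6667 = 0.3888, so P(H) = 0.3888/(1+0.3888) ≈ 0.28.

P(H) = 0.28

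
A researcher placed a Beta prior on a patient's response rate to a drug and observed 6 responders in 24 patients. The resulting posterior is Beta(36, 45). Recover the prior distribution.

Beta(30, 27)

Beta is conjugate to the binomial likelihood: posterior = Beta(α+s, β+f).
Subtract the data counts: 36−6=30, 45−18=27.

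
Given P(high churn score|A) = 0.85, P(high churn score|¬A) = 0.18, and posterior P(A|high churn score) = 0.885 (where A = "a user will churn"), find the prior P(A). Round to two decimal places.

In odds form, posterior odds = prior odds × likelihood ratio, so prior odds = posterior odds ÷ LR.
Posterior odds = 0.885/(1−0.885) = 7.6957. LR = 0.85/0.18 = 4.7222.
Prior odds = 7.6957/4.7222 = 1.6297, so P(A) = 1.6297/(1+1.6297) ≈ 0.62.

P(A) = 0.62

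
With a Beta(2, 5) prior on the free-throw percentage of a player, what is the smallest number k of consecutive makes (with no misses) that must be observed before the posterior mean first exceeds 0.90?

After k makes and 0 misses the posterior is Beta(2+k, 5), with mean (2+k)/(2+5+k).
Set (2+k)/(7+k) > 0.90 and solve: k > (0.90·7 − 2)/(1 − 0.90) = 43.000.
The smallest integer exceeding 43.000 is 44.

k = 44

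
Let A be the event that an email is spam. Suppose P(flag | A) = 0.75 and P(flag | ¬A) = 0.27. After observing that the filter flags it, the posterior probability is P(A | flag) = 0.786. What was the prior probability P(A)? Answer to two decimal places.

Bayes' rule in odds form gives O(A|E) = O(A)·[P(E|A)/P(E|¬A)], hence O(A) = O(A|E)/LR.
Posterior odds = 0.786/(1−0.786) = 3.6729. LR = 0.75/0.27 = 2.7778.
Prior odds = 3.6729/2.7778 = 1.3222, so P(A) = 1.3222/(1+1.3222) ≈ 0.57.

P(A) = 0.57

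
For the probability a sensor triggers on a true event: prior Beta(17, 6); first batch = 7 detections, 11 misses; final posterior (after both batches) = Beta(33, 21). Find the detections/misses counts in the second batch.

Sequential conjugate updates are equivalent to a single update on the pooled data, so total successes = posterior α − prior α and total failures = posterior β − prior β.
Total across both batches: 33−17=16 detections, 21−6=15 misses.
Subtract the first batch: 16−7=9 detections and 15−11=4 misses.

9 detections and 4 misses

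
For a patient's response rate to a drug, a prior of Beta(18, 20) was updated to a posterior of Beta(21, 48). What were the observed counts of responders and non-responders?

3 responders and 28 non-responders

Beta is conjugate to the binomial likelihood: posterior = Beta(a+s, b+f).
Match parameters: s=21−18=3, f=48−20=28.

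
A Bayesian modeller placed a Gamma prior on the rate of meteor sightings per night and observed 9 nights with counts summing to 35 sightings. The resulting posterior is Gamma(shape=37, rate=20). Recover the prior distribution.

A Gamma(α, β) prior (rate parametrization) on a Poisson rate with n observations summing to S gives posterior Gamma(α+S, β+n).
So α = 37 − 35 = 2 and β = 20 − 9 = 11.

Gamma(shape=2, rate=11)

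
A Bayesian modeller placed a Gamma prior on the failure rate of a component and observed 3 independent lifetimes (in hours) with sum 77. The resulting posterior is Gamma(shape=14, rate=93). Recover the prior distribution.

Gamma(shape=11, rate=16)

Gamma–exponential conjugacy: posterior shape = α + n, posterior rate = β + Σtᵢ.
So α = 14 − 3 = 11 and β = 93 − 77 = 16.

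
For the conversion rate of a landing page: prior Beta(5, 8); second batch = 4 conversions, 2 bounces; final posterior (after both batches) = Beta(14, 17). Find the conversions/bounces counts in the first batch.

Because Beta–binomial updating is additive in the counts, the combined data contributed (α_post−α_prior, β_post−β_prior) successes and failures.
Total across both batches: 14−5=9 conversions, 17−8=9 bounces.
Subtract the second batch: 9−4=5 conversions and 9−2=7 bounces.

5 conversions and 7 bounces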